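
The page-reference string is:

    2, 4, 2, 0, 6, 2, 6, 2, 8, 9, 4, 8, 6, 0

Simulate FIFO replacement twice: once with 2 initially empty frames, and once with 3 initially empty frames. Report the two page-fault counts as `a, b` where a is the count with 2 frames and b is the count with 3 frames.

2 frames: F F . F F F . . F F F F F F → 11 faults.
3 frames: F F . F F F . . F F F . F F → 10 faults.
10 < 11: adding a frame reduced faults, as is typical.

11, 10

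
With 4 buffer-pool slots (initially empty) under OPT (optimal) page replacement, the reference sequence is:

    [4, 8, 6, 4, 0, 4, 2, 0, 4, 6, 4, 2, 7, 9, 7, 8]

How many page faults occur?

4 → fault, frames [4]
8 → fault, frames [4, 8]
6 → fault, frames [4, 8, 6]
4 → hit
0 → fault, frames [4, 8, 6, 0]
4 → hit
2 → fault, evict 8, frames [4, 6, 0, 2]
0 → hit
4 → hit
6 → hit
4 → hit
2 → hit
7 → fault, evict 2, frames [4, 6, 0, 7]
9 → fault, evict 0, frames [4, 6, 7, 9]
7 → hit
8 → fault, evict 9, frames [4, 6, 7, 8]
Page faults: 8.

8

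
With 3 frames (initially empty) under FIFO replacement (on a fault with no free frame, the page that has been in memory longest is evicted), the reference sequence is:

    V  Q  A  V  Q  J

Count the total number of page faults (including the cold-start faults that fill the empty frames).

4

V: fault, frames [V]
Q: fault, frames [V, Q]
A: fault, frames [V, Q, A]
V: hit
Q: hit
J: fault, evict V, frames [Q, A, J]
Page faults: 4.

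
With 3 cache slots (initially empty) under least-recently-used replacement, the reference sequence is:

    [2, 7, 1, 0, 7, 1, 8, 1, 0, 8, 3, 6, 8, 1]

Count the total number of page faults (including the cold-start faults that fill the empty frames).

9

2 → miss, frames [2]
7 → miss, frames [2, 7]
1 → miss, frames [2, 7, 1]
0 → miss, evict 2, frames [7, 1, 0]
7 → hit
1 → hit
8 → miss, evict 0, frames [7, 1, 8]
1 → hit
0 → miss, evict 7, frames [8, 1, 0]
8 → hit
3 → miss, evict 1, frames [0, 8, 3]
6 → miss, evict 0, frames [8, 3, 6]
8 → hit
1 → miss, evict 3, frames [6, 8, 1]
Page faults: 9.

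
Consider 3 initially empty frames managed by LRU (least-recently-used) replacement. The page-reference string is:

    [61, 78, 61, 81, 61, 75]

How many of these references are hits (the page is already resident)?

2

61: miss, frames (61)
78: miss, frames (61 78)
61: hit
81: miss, frames (78 61 81)
61: hit
75: miss, evict 78, frames (81 61 75)
Hits: 2.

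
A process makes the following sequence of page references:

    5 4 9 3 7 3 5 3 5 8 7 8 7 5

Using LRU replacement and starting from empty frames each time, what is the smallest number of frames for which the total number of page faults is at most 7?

4

f=1: 14 faults
f=2: 9 faults
f=3: 8 faults
f=4: 7 faults
f=5: 6 faults
f=6: 6 faults
Smallest f with faults ≤ 7 is 4.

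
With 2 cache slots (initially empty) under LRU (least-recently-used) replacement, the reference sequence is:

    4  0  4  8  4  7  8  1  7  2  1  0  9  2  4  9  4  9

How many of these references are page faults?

14

4 → fault, frames [4]
0 → fault, frames [4, 0]
4 → hit
8 → fault, evict 0, frames [4, 8]
4 → hit
7 → fault, evict 8, frames [4, 7]
8 → fault, evict 4, frames [7, 8]
1 → fault, evict 7, frames [8, 1]
7 → fault, evict 8, frames [1, 7]
2 → fault, evict 1, frames [7, 2]
1 → fault, evict 7, frames [2, 1]
0 → fault, evict 2, frames [1, 0]
9 → fault, evict 1, frames [0, 9]
2 → fault, evict 0, frames [9, 2]
4 → fault, evict 9, frames [2, 4]
9 → fault, evict 2, frames [4, 9]
4 → hit
9 → hit
Page faults: 14.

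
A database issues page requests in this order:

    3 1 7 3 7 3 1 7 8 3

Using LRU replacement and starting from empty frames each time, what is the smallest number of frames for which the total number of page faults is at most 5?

f=1: 10 faults
f=2: 8 faults
f=3: 5 faults
f=4: 4 faults
Smallest f with faults ≤ 5 is 3.

3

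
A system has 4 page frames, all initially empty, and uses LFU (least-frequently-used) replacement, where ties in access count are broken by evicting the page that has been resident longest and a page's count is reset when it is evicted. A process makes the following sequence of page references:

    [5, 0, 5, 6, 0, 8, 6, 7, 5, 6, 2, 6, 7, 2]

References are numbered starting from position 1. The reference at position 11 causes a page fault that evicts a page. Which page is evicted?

pos 1: 5: miss, frames [5]
pos 2: 0: miss, frames [5, 0]
pos 3: 5: hit
pos 4: 6: miss, frames [5, 0, 6]
pos 5: 0: hit
pos 6: 8: miss, frames [5, 0, 6, 8]
pos 7: 6: hit
pos 8: 7: miss, evict 8, frames [5, 0, 6, 7]
pos 9: 5: hit
pos 10: 6: hit
pos 11: 2: miss, evict 7, frames [5, 0, 6, 2]
At position 11, page 7 is evicted.

7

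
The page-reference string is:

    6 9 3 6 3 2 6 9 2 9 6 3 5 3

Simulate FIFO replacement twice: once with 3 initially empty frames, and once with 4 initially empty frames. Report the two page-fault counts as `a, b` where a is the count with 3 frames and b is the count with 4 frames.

3 frames: F F F . . F F F . . . F F . → 8 faults.
4 frames: F F F . . F . . . . . . F . → 5 faults.
5 < 8: adding a frame reduced faults, as is typical.

8, 5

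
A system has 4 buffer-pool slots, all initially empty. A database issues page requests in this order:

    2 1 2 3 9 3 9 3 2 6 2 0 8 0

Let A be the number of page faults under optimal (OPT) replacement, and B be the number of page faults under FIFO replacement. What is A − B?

Under OPT: F F . F F . . . . F . F F . → 7 faults.
Under FIFO: F F . F F . . . . F F F F . → 8 faults.
A − B = 7 − 8 = -1.

-1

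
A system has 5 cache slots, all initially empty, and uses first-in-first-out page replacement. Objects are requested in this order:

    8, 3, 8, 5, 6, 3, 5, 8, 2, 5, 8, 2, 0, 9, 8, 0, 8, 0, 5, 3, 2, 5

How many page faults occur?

11

8: fault, frames [8]
3: fault, frames [8, 3]
8: hit
5: fault, frames [8, 3, 5]
6: fault, frames [8, 3, 5, 6]
3: hit
5: hit
8: hit
2: fault, frames [8, 3, 5, 6, 2]
5: hit
8: hit
2: hit
0: fault, evict 8, frames [3, 5, 6, 2, 0]
9: fault, evict 3, frames [5, 6, 2, 0, 9]
8: fault, evict 5, frames [6, 2, 0, 9, 8]
0: hit
8: hit
0: hit
5: fault, evict 6, frames [2, 0, 9, 8, 5]
3: fault, evict 2, frames [0, 9, 8, 5, 3]
2: fault, evict 0, frames [9, 8, 5, 3, 2]
5: hit
Page faults: 11.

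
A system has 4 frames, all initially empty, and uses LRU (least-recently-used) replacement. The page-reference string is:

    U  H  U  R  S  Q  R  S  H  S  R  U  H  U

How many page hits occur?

7

U: miss, frames (U)
H: miss, frames (U H)
U: hit
R: miss, frames (H U R)
S: miss, frames (H U R S)
Q: miss, evict H, frames (U R S Q)
R: hit
S: hit
H: miss, evict U, frames (Q R S H)
S: hit
R: hit
U: miss, evict Q, frames (H S R U)
H: hit
U: hit
Hits: 7.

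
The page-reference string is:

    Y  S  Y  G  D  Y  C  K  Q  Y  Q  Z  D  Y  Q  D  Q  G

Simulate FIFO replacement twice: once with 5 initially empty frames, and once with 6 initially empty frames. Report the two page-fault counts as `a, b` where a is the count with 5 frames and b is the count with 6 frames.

5 frames: F F . F F . F F F F . F F . . . . F → 11 faults.
6 frames: F F . F F . F F F F . F . . . . . F → 10 faults.
10 < 11: adding a frame reduced faults, as is typical.

11, 10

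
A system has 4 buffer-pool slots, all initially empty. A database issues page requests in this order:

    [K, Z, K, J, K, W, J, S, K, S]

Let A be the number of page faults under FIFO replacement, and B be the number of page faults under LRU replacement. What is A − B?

1

Under FIFO: F F . F . F . F F . → 6 faults.
Under LRU: F F . F . F . F . . → 5 faults.
A − B = 6 − 5 = 1.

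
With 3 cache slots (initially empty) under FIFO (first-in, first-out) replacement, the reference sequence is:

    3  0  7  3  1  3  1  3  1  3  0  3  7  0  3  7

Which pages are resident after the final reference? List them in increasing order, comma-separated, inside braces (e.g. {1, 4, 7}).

{0, 3, 7}

3: miss, frames (3)
0: miss, frames (3 0)
7: miss, frames (3 0 7)
3: hit
1: miss, evict 3, frames (0 7 1)
3: miss, evict 0, frames (7 1 3)
1: hit
3: hit
1: hit
3: hit
0: miss, evict 7, frames (1 3 0)
3: hit
7: miss, evict 1, frames (3 0 7)
0: hit
3: hit
7: hit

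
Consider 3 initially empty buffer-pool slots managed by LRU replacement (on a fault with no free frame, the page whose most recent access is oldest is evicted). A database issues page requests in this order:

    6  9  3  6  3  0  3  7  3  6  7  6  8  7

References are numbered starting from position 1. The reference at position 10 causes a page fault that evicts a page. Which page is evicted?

pos 1: 6 -> fault, frames (6)
pos 2: 9 -> fault, frames (6 9)
pos 3: 3 -> fault, frames (6 9 3)
pos 4: 6 -> hit
pos 5: 3 -> hit
pos 6: 0 -> fault, evict 9, frames (6 3 0)
pos 7: 3 -> hit
pos 8: 7 -> fault, evict 6, frames (0 3 7)
pos 9: 3 -> hit
pos 10: 6 -> fault, evict 0, frames (7 3 6)
At position 10, page 0 is evicted.

0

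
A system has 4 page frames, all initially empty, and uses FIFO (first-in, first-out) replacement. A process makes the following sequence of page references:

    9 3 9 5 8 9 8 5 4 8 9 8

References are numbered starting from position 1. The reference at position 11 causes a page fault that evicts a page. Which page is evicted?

3

pos 1: 9 -> fault, frames [9]
pos 2: 3 -> fault, frames [9, 3]
pos 3: 9 -> hit
pos 4: 5 -> fault, frames [9, 3, 5]
pos 5: 8 -> fault, frames [9, 3, 5, 8]
pos 6: 9 -> hit
pos 7: 8 -> hit
pos 8: 5 -> hit
pos 9: 4 -> fault, evict 9, frames [3, 5, 8, 4]
pos 10: 8 -> hit
pos 11: 9 -> fault, evict 3, frames [5, 8, 4, 9]
At position 11, page 3 is evicted.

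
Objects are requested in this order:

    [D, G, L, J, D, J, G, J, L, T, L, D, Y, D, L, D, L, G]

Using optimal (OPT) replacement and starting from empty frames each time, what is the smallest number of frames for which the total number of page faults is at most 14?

2

f=1: 18 faults
f=2: 11 faults
f=3: 8 faults
f=4: 6 faults
f=5: 6 faults
f=6: 6 faults
Smallest f with faults ≤ 14 is 2.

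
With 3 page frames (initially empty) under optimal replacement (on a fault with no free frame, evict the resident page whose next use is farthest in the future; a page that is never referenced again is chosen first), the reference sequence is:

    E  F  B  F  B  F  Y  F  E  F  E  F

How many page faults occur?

4

E: fault, frames {E}
F: fault, frames {E,F}
B: fault, frames {E,F,B}
F: hit
B: hit
F: hit
Y: fault, evict B, frames {E,F,Y}
F: hit
E: hit
F: hit
E: hit
F: hit
Page faults: 4.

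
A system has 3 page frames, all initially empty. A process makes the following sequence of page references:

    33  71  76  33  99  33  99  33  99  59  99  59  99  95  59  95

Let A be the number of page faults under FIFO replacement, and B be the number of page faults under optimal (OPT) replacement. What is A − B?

1

Under FIFO: F F F . F F . . . F . . . F . . → 7 faults.
Under OPT: F F F . F . . . . F . . . F . . → 6 faults.
A − B = 7 − 6 = 1.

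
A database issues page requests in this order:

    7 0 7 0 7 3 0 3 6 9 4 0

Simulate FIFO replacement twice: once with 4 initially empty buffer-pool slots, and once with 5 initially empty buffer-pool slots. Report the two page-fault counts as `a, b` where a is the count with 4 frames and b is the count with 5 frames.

7, 6

4 frames: F F . . . F . . F F F F → 7 faults.
5 frames: F F . . . F . . F F F . → 6 faults.
6 < 7: adding a frame reduced faults, as is typical.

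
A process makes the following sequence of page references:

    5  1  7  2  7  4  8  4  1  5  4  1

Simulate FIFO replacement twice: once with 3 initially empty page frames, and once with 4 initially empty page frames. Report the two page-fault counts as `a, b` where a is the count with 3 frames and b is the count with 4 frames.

3 frames: F F F F . F F . F F F . → 9 faults.
4 frames: F F F F . F F . F F . . → 8 faults.
8 < 9: adding a frame reduced faults, as is typical.

9, 8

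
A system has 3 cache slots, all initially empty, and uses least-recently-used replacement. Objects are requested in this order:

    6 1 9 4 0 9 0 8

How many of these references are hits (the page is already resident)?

6: fault, frames {6}
1: fault, frames {6,1}
9: fault, frames {6,1,9}
4: fault, evict 6, frames {1,9,4}
0: fault, evict 1, frames {9,4,0}
9: hit
0: hit
8: fault, evict 4, frames {9,0,8}
Hits: 2.

2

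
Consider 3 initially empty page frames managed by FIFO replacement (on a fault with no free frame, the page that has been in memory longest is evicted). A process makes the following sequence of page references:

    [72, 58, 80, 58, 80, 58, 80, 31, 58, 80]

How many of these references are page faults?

72 → miss, frames [72]
58 → miss, frames [72, 58]
80 → miss, frames [72, 58, 80]
58 → hit
80 → hit
58 → hit
80 → hit
31 → miss, evict 72, frames [58, 80, 31]
58 → hit
80 → hit
Page faults: 4.

4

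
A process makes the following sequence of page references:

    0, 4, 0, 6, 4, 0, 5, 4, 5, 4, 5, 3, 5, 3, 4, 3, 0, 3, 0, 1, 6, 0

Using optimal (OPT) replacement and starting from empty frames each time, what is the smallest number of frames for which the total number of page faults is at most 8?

f=1: 22 faults
f=2: 10 faults
f=3: 8 faults
f=4: 7 faults
f=5: 6 faults
f=6: 6 faults
Smallest f with faults ≤ 8 is 3.

3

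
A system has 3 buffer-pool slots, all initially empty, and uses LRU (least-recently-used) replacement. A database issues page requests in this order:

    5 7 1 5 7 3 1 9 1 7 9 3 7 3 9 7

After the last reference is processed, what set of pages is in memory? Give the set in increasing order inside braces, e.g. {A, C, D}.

5: miss, frames (5)
7: miss, frames (5 7)
1: miss, frames (5 7 1)
5: hit
7: hit
3: miss, evict 1, frames (5 7 3)
1: miss, evict 5, frames (7 3 1)
9: miss, evict 7, frames (3 1 9)
1: hit
7: miss, evict 3, frames (9 1 7)
9: hit
3: miss, evict 1, frames (7 9 3)
7: hit
3: hit
9: hit
7: hit

{3, 7, 9}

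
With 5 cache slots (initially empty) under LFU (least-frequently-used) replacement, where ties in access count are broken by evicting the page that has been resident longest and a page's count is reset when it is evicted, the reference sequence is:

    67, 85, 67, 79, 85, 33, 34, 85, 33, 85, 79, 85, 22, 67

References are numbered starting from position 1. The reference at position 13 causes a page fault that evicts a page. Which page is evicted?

pos 1: 67: miss, frames (67)
pos 2: 85: miss, frames (67 85)
pos 3: 67: hit
pos 4: 79: miss, frames (67 85 79)
pos 5: 85: hit
pos 6: 33: miss, frames (67 85 79 33)
pos 7: 34: miss, frames (67 85 79 33 34)
pos 8: 85: hit
pos 9: 33: hit
pos 10: 85: hit
pos 11: 79: hit
pos 12: 85: hit
pos 13: 22: miss, evict 34, frames (67 85 79 33 22)
At position 13, page 34 is evicted.

34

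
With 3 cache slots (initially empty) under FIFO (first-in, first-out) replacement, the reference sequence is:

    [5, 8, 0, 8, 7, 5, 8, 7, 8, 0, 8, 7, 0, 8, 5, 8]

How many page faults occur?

10

5 → miss, frames {5}
8 → miss, frames {5,8}
0 → miss, frames {5,8,0}
8 → hit
7 → miss, evict 5, frames {8,0,7}
5 → miss, evict 8, frames {0,7,5}
8 → miss, evict 0, frames {7,5,8}
7 → hit
8 → hit
0 → miss, evict 7, frames {5,8,0}
8 → hit
7 → miss, evict 5, frames {8,0,7}
0 → hit
8 → hit
5 → miss, evict 8, frames {0,7,5}
8 → miss, evict 0, frames {7,5,8}
Page faults: 10.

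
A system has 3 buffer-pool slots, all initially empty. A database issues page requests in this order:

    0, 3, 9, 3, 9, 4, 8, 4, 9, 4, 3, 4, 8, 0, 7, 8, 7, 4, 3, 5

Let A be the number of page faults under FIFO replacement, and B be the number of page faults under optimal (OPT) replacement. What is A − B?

Under FIFO: F F F . . F F . . . F . . F F F . F F F → 12 faults.
Under OPT: F F F . . F F . . . F . . F F . . . F F → 10 faults.
A − B = 12 − 10 = 2.

2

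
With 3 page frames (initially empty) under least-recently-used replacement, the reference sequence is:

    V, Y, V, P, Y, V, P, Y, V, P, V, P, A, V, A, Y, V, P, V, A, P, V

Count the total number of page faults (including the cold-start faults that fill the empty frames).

V -> fault, frames [V]
Y -> fault, frames [V, Y]
V -> hit
P -> fault, frames [Y, V, P]
Y -> hit
V -> hit
P -> hit
Y -> hit
V -> hit
P -> hit
V -> hit
P -> hit
A -> fault, evict Y, frames [V, P, A]
V -> hit
A -> hit
Y -> fault, evict P, frames [V, A, Y]
V -> hit
P -> fault, evict A, frames [Y, V, P]
V -> hit
A -> fault, evict Y, frames [P, V, A]
P -> hit
V -> hit
Page faults: 7.

7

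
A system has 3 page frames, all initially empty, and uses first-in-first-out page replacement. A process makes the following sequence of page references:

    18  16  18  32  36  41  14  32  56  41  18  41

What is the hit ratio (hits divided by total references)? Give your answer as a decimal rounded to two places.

18 → fault, frames (18)
16 → fault, frames (18 16)
18 → hit
32 → fault, frames (18 16 32)
36 → fault, evict 18, frames (16 32 36)
41 → fault, evict 16, frames (32 36 41)
14 → fault, evict 32, frames (36 41 14)
32 → fault, evict 36, frames (41 14 32)
56 → fault, evict 41, frames (14 32 56)
41 → fault, evict 14, frames (32 56 41)
18 → fault, evict 32, frames (56 41 18)
41 → hit
Hits: 2 of 12 references → 2/12 = 0.1667.

0.17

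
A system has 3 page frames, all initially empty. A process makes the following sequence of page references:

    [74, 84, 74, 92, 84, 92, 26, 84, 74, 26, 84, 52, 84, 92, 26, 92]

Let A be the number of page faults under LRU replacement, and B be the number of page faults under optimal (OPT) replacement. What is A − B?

2

Under LRU: F F . F . . F . F . . F . F F . → 8 faults.
Under OPT: F F . F . . F . . . . F . F . . → 6 faults.
A − B = 8 − 6 = 2.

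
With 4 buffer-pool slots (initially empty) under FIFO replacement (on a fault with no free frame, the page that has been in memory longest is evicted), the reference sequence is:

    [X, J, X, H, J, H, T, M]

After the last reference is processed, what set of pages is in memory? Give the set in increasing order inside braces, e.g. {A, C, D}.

X -> miss, frames (X)
J -> miss, frames (X J)
X -> hit
H -> miss, frames (X J H)
J -> hit
H -> hit
T -> miss, frames (X J H T)
M -> miss, evict X, frames (J H T M)

{H, J, M, T}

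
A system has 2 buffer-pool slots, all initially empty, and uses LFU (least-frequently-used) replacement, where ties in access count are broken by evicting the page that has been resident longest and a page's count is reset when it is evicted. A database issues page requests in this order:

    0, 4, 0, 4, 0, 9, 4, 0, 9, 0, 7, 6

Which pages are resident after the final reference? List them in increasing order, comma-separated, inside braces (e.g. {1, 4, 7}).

0 -> miss, frames (0)
4 -> miss, frames (0 4)
0 -> hit
4 -> hit
0 -> hit
9 -> miss, evict 4, frames (0 9)
4 -> miss, evict 9, frames (0 4)
0 -> hit
9 -> miss, evict 4, frames (0 9)
0 -> hit
7 -> miss, evict 9, frames (0 7)
6 -> miss, evict 7, frames (0 6)

{0, 6}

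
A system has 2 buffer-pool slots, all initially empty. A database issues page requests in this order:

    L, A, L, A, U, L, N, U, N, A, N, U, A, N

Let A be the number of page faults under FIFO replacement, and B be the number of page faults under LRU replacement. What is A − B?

Under FIFO: F F . . F F F F . F F F F F → 11 faults.
Under LRU: F F . . F F F F . F . F F F → 10 faults.
A − B = 11 − 10 = 1.

1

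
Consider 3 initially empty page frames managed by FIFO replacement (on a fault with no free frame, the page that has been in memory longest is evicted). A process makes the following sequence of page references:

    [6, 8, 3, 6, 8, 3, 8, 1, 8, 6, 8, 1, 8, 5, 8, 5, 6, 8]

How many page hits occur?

11

6 → fault, frames (6)
8 → fault, frames (6 8)
3 → fault, frames (6 8 3)
6 → hit
8 → hit
3 → hit
8 → hit
1 → fault, evict 6, frames (8 3 1)
8 → hit
6 → fault, evict 8, frames (3 1 6)
8 → fault, evict 3, frames (1 6 8)
1 → hit
8 → hit
5 → fault, evict 1, frames (6 8 5)
8 → hit
5 → hit
6 → hit
8 → hit
Hits: 11.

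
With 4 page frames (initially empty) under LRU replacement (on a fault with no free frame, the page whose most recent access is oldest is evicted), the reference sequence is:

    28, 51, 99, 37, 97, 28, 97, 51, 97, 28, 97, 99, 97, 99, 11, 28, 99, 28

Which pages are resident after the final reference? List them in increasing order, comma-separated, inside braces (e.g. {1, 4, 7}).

28: miss, frames [28]
51: miss, frames [28, 51]
99: miss, frames [28, 51, 99]
37: miss, frames [28, 51, 99, 37]
97: miss, evict 28, frames [51, 99, 37, 97]
28: miss, evict 51, frames [99, 37, 97, 28]
97: hit
51: miss, evict 99, frames [37, 28, 97, 51]
97: hit
28: hit
97: hit
99: miss, evict 37, frames [51, 28, 97, 99]
97: hit
99: hit
11: miss, evict 51, frames [28, 97, 99, 11]
28: hit
99: hit
28: hit

{11, 28, 97, 99}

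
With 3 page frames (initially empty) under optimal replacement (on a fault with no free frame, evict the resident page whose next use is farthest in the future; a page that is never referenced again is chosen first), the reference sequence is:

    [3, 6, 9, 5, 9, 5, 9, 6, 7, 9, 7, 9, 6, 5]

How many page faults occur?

3: fault, frames [3]
6: fault, frames [3, 6]
9: fault, frames [3, 6, 9]
5: fault, evict 3, frames [6, 9, 5]
9: hit
5: hit
9: hit
6: hit
7: fault, evict 5, frames [6, 9, 7]
9: hit
7: hit
9: hit
6: hit
5: fault, evict 7, frames [6, 9, 5]
Page faults: 6.

6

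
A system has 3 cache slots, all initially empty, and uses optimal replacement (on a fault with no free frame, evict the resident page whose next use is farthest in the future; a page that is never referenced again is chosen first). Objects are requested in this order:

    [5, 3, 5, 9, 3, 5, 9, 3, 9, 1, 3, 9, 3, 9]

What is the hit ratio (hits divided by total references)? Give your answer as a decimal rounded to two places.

5: fault, frames (5)
3: fault, frames (5 3)
5: hit
9: fault, frames (5 3 9)
3: hit
5: hit
9: hit
3: hit
9: hit
1: fault, evict 5, frames (3 9 1)
3: hit
9: hit
3: hit
9: hit
Hits: 10 of 14 references → 10/14 = 0.7143.

0.71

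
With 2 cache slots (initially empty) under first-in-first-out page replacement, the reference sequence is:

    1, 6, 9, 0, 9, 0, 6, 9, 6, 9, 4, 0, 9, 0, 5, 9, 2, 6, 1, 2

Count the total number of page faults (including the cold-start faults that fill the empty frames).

14

1: fault, frames (1)
6: fault, frames (1 6)
9: fault, evict 1, frames (6 9)
0: fault, evict 6, frames (9 0)
9: hit
0: hit
6: fault, evict 9, frames (0 6)
9: fault, evict 0, frames (6 9)
6: hit
9: hit
4: fault, evict 6, frames (9 4)
0: fault, evict 9, frames (4 0)
9: fault, evict 4, frames (0 9)
0: hit
5: fault, evict 0, frames (9 5)
9: hit
2: fault, evict 9, frames (5 2)
6: fault, evict 5, frames (2 6)
1: fault, evict 2, frames (6 1)
2: fault, evict 6, frames (1 2)
Page faults: 14.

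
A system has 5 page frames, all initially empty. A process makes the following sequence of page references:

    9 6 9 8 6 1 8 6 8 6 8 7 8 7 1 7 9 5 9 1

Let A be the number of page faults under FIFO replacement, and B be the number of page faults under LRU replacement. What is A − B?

Under FIFO: F F . F . F . . . . . F . . . . . F F . → 7 faults.
Under LRU: F F . F . F . . . . . F . . . . . F . . → 6 faults.
A − B = 7 − 6 = 1.

1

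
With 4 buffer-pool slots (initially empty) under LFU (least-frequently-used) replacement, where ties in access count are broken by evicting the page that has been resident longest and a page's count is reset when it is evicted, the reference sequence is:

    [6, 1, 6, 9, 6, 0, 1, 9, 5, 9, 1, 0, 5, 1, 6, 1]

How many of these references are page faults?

7

6 → fault, frames {6}
1 → fault, frames {6,1}
6 → hit
9 → fault, frames {6,1,9}
6 → hit
0 → fault, frames {6,1,9,0}
1 → hit
9 → hit
5 → fault, evict 0, frames {6,1,9,5}
9 → hit
1 → hit
0 → fault, evict 5, frames {6,1,9,0}
5 → fault, evict 0, frames {6,1,9,5}
1 → hit
6 → hit
1 → hit
Page faults: 7.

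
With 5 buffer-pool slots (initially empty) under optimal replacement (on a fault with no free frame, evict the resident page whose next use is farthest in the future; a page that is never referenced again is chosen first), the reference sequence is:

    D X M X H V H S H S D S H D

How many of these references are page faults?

D → fault, frames {D}
X → fault, frames {D,X}
M → fault, frames {D,X,M}
X → hit
H → fault, frames {D,X,M,H}
V → fault, frames {D,X,M,H,V}
H → hit
S → fault, evict V, frames {D,X,M,H,S}
H → hit
S → hit
D → hit
S → hit
H → hit
D → hit
Page faults: 6.

6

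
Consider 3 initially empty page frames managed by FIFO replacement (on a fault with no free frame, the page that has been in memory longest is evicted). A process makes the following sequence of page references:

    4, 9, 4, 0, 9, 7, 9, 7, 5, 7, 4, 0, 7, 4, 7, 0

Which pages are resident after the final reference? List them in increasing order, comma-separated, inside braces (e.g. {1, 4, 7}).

{0, 4, 7}

4 -> fault, frames {4}
9 -> fault, frames {4,9}
4 -> hit
0 -> fault, frames {4,9,0}
9 -> hit
7 -> fault, evict 4, frames {9,0,7}
9 -> hit
7 -> hit
5 -> fault, evict 9, frames {0,7,5}
7 -> hit
4 -> fault, evict 0, frames {7,5,4}
0 -> fault, evict 7, frames {5,4,0}
7 -> fault, evict 5, frames {4,0,7}
4 -> hit
7 -> hit
0 -> hit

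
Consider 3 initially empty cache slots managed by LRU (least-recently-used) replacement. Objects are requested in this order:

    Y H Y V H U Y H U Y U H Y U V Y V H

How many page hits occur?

Y: fault, frames (Y)
H: fault, frames (Y H)
Y: hit
V: fault, frames (H Y V)
H: hit
U: fault, evict Y, frames (V H U)
Y: fault, evict V, frames (H U Y)
H: hit
U: hit
Y: hit
U: hit
H: hit
Y: hit
U: hit
V: fault, evict H, frames (Y U V)
Y: hit
V: hit
H: fault, evict U, frames (Y V H)
Hits: 11.

11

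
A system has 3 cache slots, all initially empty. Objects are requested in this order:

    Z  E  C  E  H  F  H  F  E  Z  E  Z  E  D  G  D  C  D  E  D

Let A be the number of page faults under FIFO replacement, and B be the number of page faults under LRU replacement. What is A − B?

Under FIFO: F F F . F F . . F F . . . F F . F . F F → 12 faults.
Under LRU: F F F . F F . . . F . . . F F . F . F . → 10 faults.
A − B = 12 − 10 = 2.

2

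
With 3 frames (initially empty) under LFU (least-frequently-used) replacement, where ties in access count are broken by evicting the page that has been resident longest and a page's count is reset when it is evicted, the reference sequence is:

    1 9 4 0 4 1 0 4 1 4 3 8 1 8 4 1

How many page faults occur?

7

1: fault, frames (1)
9: fault, frames (1 9)
4: fault, frames (1 9 4)
0: fault, evict 1, frames (9 4 0)
4: hit
1: fault, evict 9, frames (4 0 1)
0: hit
4: hit
1: hit
4: hit
3: fault, evict 0, frames (4 1 3)
8: fault, evict 3, frames (4 1 8)
1: hit
8: hit
4: hit
1: hit
Page faults: 7.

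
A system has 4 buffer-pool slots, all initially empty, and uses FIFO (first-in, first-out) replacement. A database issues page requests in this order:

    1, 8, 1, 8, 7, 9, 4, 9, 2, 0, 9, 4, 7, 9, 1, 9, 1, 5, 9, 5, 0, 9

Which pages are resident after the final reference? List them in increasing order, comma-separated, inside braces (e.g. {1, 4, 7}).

{0, 1, 5, 9}

1 → fault, frames {1}
8 → fault, frames {1,8}
1 → hit
8 → hit
7 → fault, frames {1,8,7}
9 → fault, frames {1,8,7,9}
4 → fault, evict 1, frames {8,7,9,4}
9 → hit
2 → fault, evict 8, frames {7,9,4,2}
0 → fault, evict 7, frames {9,4,2,0}
9 → hit
4 → hit
7 → fault, evict 9, frames {4,2,0,7}
9 → fault, evict 4, frames {2,0,7,9}
1 → fault, evict 2, frames {0,7,9,1}
9 → hit
1 → hit
5 → fault, evict 0, frames {7,9,1,5}
9 → hit
5 → hit
0 → fault, evict 7, frames {9,1,5,0}
9 → hit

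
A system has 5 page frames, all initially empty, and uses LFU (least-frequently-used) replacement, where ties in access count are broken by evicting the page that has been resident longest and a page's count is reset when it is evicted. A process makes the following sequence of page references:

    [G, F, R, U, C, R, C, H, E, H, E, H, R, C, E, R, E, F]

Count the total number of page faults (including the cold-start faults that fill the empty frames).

G → fault, frames {G}
F → fault, frames {G,F}
R → fault, frames {G,F,R}
U → fault, frames {G,F,R,U}
C → fault, frames {G,F,R,U,C}
R → hit
C → hit
H → fault, evict G, frames {F,R,U,C,H}
E → fault, evict F, frames {R,U,C,H,E}
H → hit
E → hit
H → hit
R → hit
C → hit
E → hit
R → hit
E → hit
F → fault, evict U, frames {R,C,H,E,F}
Page faults: 8.

8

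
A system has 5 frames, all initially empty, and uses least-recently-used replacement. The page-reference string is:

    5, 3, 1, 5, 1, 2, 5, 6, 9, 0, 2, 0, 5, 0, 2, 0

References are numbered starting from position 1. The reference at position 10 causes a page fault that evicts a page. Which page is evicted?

pos 1: 5 -> miss, frames (5)
pos 2: 3 -> miss, frames (5 3)
pos 3: 1 -> miss, frames (5 3 1)
pos 4: 5 -> hit
pos 5: 1 -> hit
pos 6: 2 -> miss, frames (3 5 1 2)
pos 7: 5 -> hit
pos 8: 6 -> miss, frames (3 1 2 5 6)
pos 9: 9 -> miss, evict 3, frames (1 2 5 6 9)
pos 10: 0 -> miss, evict 1, frames (2 5 6 9 0)
At position 10, page 1 is evicted.

1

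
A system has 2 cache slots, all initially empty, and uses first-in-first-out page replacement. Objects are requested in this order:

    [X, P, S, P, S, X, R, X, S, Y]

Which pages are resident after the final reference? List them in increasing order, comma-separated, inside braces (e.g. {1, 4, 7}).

X: miss, frames {X}
P: miss, frames {X,P}
S: miss, evict X, frames {P,S}
P: hit
S: hit
X: miss, evict P, frames {S,X}
R: miss, evict S, frames {X,R}
X: hit
S: miss, evict X, frames {R,S}
Y: miss, evict R, frames {S,Y}

{S, Y}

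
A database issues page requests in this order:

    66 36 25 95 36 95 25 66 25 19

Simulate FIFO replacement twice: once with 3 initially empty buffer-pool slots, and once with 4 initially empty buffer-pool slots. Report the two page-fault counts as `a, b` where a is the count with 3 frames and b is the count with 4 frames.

6, 5

3 frames: F F F F . . . F . F → 6 faults.
4 frames: F F F F . . . . . F → 5 faults.
5 < 6: adding a frame reduced faults, as is typical.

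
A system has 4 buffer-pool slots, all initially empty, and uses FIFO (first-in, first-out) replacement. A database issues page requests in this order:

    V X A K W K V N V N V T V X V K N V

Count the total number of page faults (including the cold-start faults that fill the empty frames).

11

V -> miss, frames (V)
X -> miss, frames (V X)
A -> miss, frames (V X A)
K -> miss, frames (V X A K)
W -> miss, evict V, frames (X A K W)
K -> hit
V -> miss, evict X, frames (A K W V)
N -> miss, evict A, frames (K W V N)
V -> hit
N -> hit
V -> hit
T -> miss, evict K, frames (W V N T)
V -> hit
X -> miss, evict W, frames (V N T X)
V -> hit
K -> miss, evict V, frames (N T X K)
N -> hit
V -> miss, evict N, frames (T X K V)
Page faults: 11.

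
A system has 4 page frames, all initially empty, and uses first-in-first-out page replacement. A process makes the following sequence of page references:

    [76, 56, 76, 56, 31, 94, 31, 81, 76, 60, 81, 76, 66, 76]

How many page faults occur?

76: fault, frames (76)
56: fault, frames (76 56)
76: hit
56: hit
31: fault, frames (76 56 31)
94: fault, frames (76 56 31 94)
31: hit
81: fault, evict 76, frames (56 31 94 81)
76: fault, evict 56, frames (31 94 81 76)
60: fault, evict 31, frames (94 81 76 60)
81: hit
76: hit
66: fault, evict 94, frames (81 76 60 66)
76: hit
Page faults: 8.

8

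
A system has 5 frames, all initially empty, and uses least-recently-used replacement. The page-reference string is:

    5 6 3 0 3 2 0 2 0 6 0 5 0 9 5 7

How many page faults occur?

7

5 → miss, frames (5)
6 → miss, frames (5 6)
3 → miss, frames (5 6 3)
0 → miss, frames (5 6 3 0)
3 → hit
2 → miss, frames (5 6 0 3 2)
0 → hit
2 → hit
0 → hit
6 → hit
0 → hit
5 → hit
0 → hit
9 → miss, evict 3, frames (2 6 5 0 9)
5 → hit
7 → miss, evict 2, frames (6 0 9 5 7)
Page faults: 7.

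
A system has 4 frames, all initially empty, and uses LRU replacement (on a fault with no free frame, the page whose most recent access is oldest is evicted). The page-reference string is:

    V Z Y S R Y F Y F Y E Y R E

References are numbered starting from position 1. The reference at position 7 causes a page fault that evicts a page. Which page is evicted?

Z

pos 1: V → miss, frames {V}
pos 2: Z → miss, frames {V,Z}
pos 3: Y → miss, frames {V,Z,Y}
pos 4: S → miss, frames {V,Z,Y,S}
pos 5: R → miss, evict V, frames {Z,Y,S,R}
pos 6: Y → hit
pos 7: F → miss, evict Z, frames {S,R,Y,F}
At position 7, page Z is evicted.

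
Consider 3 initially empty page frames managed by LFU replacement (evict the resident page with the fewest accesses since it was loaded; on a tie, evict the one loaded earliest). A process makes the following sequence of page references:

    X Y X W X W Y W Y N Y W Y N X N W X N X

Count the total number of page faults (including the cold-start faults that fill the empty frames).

9

X -> fault, frames {X}
Y -> fault, frames {X,Y}
X -> hit
W -> fault, frames {X,Y,W}
X -> hit
W -> hit
Y -> hit
W -> hit
Y -> hit
N -> fault, evict X, frames {Y,W,N}
Y -> hit
W -> hit
Y -> hit
N -> hit
X -> fault, evict N, frames {Y,W,X}
N -> fault, evict X, frames {Y,W,N}
W -> hit
X -> fault, evict N, frames {Y,W,X}
N -> fault, evict X, frames {Y,W,N}
X -> fault, evict N, frames {Y,W,X}
Page faults: 9.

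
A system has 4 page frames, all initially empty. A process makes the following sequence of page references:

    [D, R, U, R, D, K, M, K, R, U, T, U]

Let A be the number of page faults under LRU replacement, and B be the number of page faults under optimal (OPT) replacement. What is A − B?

1

Under LRU: F F F . . F F . . F F . → 7 faults.
Under OPT: F F F . . F F . . . F . → 6 faults.
A − B = 7 − 6 = 1.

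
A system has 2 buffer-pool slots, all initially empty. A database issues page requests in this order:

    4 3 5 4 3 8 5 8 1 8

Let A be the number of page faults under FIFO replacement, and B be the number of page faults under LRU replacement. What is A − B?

Under FIFO: F F F F F F F . F F → 9 faults.
Under LRU: F F F F F F F . F . → 8 faults.
A − B = 9 − 8 = 1.

1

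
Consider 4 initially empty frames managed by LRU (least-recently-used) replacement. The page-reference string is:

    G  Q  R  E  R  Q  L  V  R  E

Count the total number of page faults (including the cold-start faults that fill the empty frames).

G: fault, frames (G)
Q: fault, frames (G Q)
R: fault, frames (G Q R)
E: fault, frames (G Q R E)
R: hit
Q: hit
L: fault, evict G, frames (E R Q L)
V: fault, evict E, frames (R Q L V)
R: hit
E: fault, evict Q, frames (L V R E)
Page faults: 7.

7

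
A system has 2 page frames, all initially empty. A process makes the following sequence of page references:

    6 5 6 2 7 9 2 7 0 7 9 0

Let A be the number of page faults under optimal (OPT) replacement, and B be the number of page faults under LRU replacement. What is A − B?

-2

Under OPT: F F . F F F . F F . F . → 8 faults.
Under LRU: F F . F F F F F F . F F → 10 faults.
A − B = 8 − 10 = -2.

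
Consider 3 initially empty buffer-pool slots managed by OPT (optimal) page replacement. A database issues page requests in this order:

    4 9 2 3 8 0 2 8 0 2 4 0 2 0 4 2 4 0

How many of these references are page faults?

7

4 → miss, frames {4}
9 → miss, frames {4,9}
2 → miss, frames {4,9,2}
3 → miss, evict 9, frames {4,2,3}
8 → miss, evict 3, frames {4,2,8}
0 → miss, evict 4, frames {2,8,0}
2 → hit
8 → hit
0 → hit
2 → hit
4 → miss, evict 8, frames {2,0,4}
0 → hit
2 → hit
0 → hit
4 → hit
2 → hit
4 → hit
0 → hit
Page faults: 7.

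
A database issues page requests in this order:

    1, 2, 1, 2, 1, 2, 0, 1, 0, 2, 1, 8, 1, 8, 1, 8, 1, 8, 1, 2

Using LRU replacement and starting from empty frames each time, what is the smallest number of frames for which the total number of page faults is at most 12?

f=1: 20 faults
f=2: 8 faults
f=3: 4 faults
f=4: 4 faults
Smallest f with faults ≤ 12 is 2.

2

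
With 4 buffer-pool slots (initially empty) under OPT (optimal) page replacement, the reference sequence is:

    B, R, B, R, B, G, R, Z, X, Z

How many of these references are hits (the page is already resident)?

5

B → miss, frames {B}
R → miss, frames {B,R}
B → hit
R → hit
B → hit
G → miss, frames {B,R,G}
R → hit
Z → miss, frames {B,R,G,Z}
X → miss, evict G, frames {B,R,Z,X}
Z → hit
Hits: 5.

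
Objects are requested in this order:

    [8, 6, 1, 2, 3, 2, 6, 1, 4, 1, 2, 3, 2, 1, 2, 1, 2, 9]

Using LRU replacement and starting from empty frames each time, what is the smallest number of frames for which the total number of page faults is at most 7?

f=1: 18 faults
f=2: 12 faults
f=3: 11 faults
f=4: 8 faults
f=5: 7 faults
f=6: 7 faults
f=7: 7 faults
Smallest f with faults ≤ 7 is 5.

5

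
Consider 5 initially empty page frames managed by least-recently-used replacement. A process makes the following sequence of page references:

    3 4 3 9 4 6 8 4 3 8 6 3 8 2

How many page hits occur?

3 -> fault, frames [3]
4 -> fault, frames [3, 4]
3 -> hit
9 -> fault, frames [4, 3, 9]
4 -> hit
6 -> fault, frames [3, 9, 4, 6]
8 -> fault, frames [3, 9, 4, 6, 8]
4 -> hit
3 -> hit
8 -> hit
6 -> hit
3 -> hit
8 -> hit
2 -> fault, evict 9, frames [4, 6, 3, 8, 2]
Hits: 8.

8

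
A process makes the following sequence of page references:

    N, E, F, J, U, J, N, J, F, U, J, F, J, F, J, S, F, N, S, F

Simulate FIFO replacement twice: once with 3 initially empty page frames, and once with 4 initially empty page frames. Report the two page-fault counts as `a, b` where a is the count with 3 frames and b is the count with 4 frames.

3 frames: F F F F F . F . F . F . . . . F . F . F → 11 faults.
4 frames: F F F F F . F . . . . . . . . F F . . . → 8 faults.
8 < 11: adding a frame reduced faults, as is typical.

11, 8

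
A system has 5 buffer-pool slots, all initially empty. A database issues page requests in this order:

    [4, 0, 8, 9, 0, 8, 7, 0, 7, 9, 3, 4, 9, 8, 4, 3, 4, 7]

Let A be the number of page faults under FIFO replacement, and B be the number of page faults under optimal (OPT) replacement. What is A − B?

Under FIFO: F F F F . . F . . . F F . . . . . . → 7 faults.
Under OPT: F F F F . . F . . . F . . . . . . . → 6 faults.
A − B = 7 − 6 = 1.

1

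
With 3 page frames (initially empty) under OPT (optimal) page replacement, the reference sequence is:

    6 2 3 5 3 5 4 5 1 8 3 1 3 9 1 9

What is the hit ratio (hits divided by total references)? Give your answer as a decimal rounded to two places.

0.50

6 → fault, frames (6)
2 → fault, frames (6 2)
3 → fault, frames (6 2 3)
5 → fault, evict 2, frames (6 3 5)
3 → hit
5 → hit
4 → fault, evict 6, frames (3 5 4)
5 → hit
1 → fault, evict 4, frames (3 5 1)
8 → fault, evict 5, frames (3 1 8)
3 → hit
1 → hit
3 → hit
9 → fault, evict 8, frames (3 1 9)
1 → hit
9 → hit
Hits: 8 of 16 references → 8/16 = 0.5000.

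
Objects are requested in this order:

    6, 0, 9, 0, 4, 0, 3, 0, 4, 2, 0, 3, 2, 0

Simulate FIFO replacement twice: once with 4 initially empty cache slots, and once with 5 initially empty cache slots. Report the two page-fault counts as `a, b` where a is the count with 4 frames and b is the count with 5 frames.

7, 6

4 frames: F F F . F . F . . F F . . . → 7 faults.
5 frames: F F F . F . F . . F . . . . → 6 faults.
6 < 7: adding a frame reduced faults, as is typical.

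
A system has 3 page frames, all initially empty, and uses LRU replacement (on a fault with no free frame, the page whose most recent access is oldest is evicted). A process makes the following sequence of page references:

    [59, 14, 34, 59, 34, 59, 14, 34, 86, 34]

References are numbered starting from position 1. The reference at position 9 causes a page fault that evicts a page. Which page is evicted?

pos 1: 59 → miss, frames (59)
pos 2: 14 → miss, frames (59 14)
pos 3: 34 → miss, frames (59 14 34)
pos 4: 59 → hit
pos 5: 34 → hit
pos 6: 59 → hit
pos 7: 14 → hit
pos 8: 34 → hit
pos 9: 86 → miss, evict 59, frames (14 34 86)
At position 9, page 59 is evicted.

59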